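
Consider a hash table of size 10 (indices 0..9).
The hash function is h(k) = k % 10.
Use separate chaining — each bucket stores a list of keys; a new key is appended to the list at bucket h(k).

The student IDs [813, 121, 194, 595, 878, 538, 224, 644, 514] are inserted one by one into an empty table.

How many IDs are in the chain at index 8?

Insert 813: h=3, bucket 3 empty -> new chain.
Insert 121: h=1, bucket 1 empty -> new chain.
Insert 194: h=4, bucket 4 empty -> new chain.
Insert 595: h=5, bucket 5 empty -> new chain.
Insert 878: h=8, bucket 8 empty -> new chain.
Insert 538: h=8, bucket 8 nonempty -> append to chain.
Insert 224: h=4, bucket 4 nonempty -> append to chain.
Insert 644: h=4, bucket 4 nonempty -> append to chain.
Insert 514: h=4, bucket 4 nonempty -> append to chain.
Final buckets:
0: -
1: 121
2: -
3: 813
4: 194 -> 224 -> 644 -> 514
5: 595
6: -
7: -
8: 878 -> 538
9: -

2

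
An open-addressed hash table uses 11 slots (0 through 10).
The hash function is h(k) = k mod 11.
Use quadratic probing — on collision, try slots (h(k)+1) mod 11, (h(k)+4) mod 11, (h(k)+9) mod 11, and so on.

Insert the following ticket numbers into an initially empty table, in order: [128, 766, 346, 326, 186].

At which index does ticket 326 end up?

0

128: h=7 -> slot 7
766: h=7, probe 7,8 -> slot 8
346: h=5 -> slot 5
326: h=7, probe 7,8,0 -> slot 0
186: h=10 -> slot 10
Table: [326, _, _, _, _, 346, _, 128, 766, _, 186]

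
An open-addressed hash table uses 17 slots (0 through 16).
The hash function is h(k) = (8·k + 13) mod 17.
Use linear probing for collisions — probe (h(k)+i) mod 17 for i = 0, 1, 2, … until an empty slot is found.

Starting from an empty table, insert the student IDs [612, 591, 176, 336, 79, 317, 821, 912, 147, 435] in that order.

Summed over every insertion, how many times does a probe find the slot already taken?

612: h=13 → slot 13
591: h=15 → slot 15
176: h=10 → slot 10
336: h=15, probe 15,16 → slot 16
79: h=16, probe 16,0 → slot 0
317: h=16, probe 16,0,1 → slot 1
821: h=2 → slot 2
912: h=16, probe 16,0,1,2,3 → slot 3
147: h=16, probe 16,0,1,2,3,4 → slot 4
435: h=8 → slot 8
Table: [79, 317, 821, 912, 147, ∅, ∅, ∅, 435, ∅, 176, ∅, ∅, 612, ∅, 591, 336]

13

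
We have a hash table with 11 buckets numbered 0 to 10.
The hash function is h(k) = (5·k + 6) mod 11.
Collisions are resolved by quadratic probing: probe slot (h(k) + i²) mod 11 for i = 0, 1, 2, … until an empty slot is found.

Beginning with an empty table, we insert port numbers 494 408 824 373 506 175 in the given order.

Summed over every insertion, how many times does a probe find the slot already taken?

Insert 494: h=1, slot 1 empty => index 1.
Insert 408: h=0, slot 0 empty => index 0.
Insert 824: h=1, slot 1 occupied => index 2.
Insert 373: h=1, slots 1,2 occupied => index 5.
Insert 506: h=6, slot 6 empty => index 6.
Insert 175: h=1, slots 1,2,5 occupied => index 10.
Table: [408, 494, 824, ∅, ∅, 373, 506, ∅, ∅, ∅, 175]

6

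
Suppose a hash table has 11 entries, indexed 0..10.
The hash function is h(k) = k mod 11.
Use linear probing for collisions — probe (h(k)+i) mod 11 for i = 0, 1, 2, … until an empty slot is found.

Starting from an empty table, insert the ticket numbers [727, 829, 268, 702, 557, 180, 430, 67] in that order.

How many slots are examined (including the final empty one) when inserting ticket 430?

727 hashes to 1; slot 1 is free -> place at 1.
829 hashes to 4; slot 4 is free -> place at 4.
268 hashes to 4; 4 taken -> place at 5.
702 hashes to 9; slot 9 is free -> place at 9.
557 hashes to 7; slot 7 is free -> place at 7.
180 hashes to 4; 4,5 taken -> place at 6.
430 hashes to 1; 1 taken -> place at 2.
67 hashes to 1; 1,2 taken -> place at 3.
Table: [_, 727, 430, 67, 829, 268, 180, 557, _, 702, _]

2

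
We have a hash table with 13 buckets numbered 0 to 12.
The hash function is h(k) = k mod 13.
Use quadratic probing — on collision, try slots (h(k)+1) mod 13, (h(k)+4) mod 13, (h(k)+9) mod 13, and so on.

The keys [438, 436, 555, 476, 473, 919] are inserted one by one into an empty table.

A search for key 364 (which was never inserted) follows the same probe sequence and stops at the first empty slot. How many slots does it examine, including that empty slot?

2

438 hashes to 9; slot 9 is free => place at 9.
436 hashes to 7; slot 7 is free => place at 7.
555 hashes to 9; 9 taken => place at 10.
476 hashes to 8; slot 8 is free => place at 8.
473 hashes to 5; slot 5 is free => place at 5.
919 hashes to 9; 9,10 taken => place at 0.
Table: [919, -, -, -, -, 473, -, 436, 476, 438, 555, -, -]
Lookup 364: h=0, probe 0,1 → slot 1 empty, not found.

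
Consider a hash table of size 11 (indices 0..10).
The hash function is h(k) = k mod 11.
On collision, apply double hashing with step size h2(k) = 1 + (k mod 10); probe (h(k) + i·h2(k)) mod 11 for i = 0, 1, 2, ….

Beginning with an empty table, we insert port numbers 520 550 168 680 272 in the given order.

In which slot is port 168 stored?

520: h=3 → slot 3
550: h=0 → slot 0
168: h=3, h2=9, probe 3,1 → slot 1
680: h=9 → slot 9
272: h=8 → slot 8
Table: [550, 168, _, 520, _, _, _, _, 272, 680, _]

1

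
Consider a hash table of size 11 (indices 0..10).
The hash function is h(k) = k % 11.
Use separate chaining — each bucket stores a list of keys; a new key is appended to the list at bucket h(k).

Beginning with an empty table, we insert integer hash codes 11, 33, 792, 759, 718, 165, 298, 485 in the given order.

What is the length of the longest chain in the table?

5

11 -> bucket 0
33 -> bucket 0 (collision)
792 -> bucket 0 (collision)
759 -> bucket 0 (collision)
718 -> bucket 3
165 -> bucket 0 (collision)
298 -> bucket 1
485 -> bucket 1 (collision)
Final buckets:
0: 11 -> 33 -> 792 -> 759 -> 165
1: 298 -> 485
2: .
3: 718
4: .
5: .
6: .
7: .
8: .
9: .
10: .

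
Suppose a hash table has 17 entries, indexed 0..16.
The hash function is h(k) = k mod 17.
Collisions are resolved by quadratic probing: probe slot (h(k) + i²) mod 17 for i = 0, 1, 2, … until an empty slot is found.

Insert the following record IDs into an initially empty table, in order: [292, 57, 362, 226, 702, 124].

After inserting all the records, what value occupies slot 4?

124

292: h=3 => slot 3
57: h=6 => slot 6
362: h=5 => slot 5
226: h=5, probe 5,6,9 => slot 9
702: h=5, probe 5,6,9,14 => slot 14
124: h=5, probe 5,6,9,14,4 => slot 4
Table: [∅, ∅, ∅, 292, 124, 362, 57, ∅, ∅, 226, ∅, ∅, ∅, ∅, 702, ∅, ∅]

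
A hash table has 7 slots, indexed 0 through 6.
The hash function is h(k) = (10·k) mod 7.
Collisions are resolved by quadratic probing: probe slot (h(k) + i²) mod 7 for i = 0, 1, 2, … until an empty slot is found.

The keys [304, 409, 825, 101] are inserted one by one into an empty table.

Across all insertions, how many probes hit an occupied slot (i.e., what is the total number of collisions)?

304: h=2 => slot 2
409: h=2, probe 2,3 => slot 3
825: h=4 => slot 4
101: h=2, probe 2,3,6 => slot 6
Table: [., ., 304, 409, 825, ., 101]

3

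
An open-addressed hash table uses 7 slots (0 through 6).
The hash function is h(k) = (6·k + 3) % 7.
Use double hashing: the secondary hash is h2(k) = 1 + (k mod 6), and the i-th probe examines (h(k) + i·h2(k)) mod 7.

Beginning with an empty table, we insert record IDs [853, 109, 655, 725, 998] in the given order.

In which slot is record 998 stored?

853: h=4 => slot 4
109: h=6 => slot 6
655: h=6, h2=2, probe 6,1 => slot 1
725: h=6, h2=6, probe 6,5 => slot 5
998: h=6, h2=3, probe 6,2 => slot 2
Table: [-, 655, 998, -, 853, 725, 109]

2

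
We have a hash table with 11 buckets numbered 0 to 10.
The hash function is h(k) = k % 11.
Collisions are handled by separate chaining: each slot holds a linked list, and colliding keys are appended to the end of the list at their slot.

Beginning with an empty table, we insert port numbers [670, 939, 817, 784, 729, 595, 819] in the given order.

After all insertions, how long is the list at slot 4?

670 → bucket 10
939 → bucket 4
817 → bucket 3
784 → bucket 3 (collision)
729 → bucket 3 (collision)
595 → bucket 1
819 → bucket 5
Final buckets:
0: _
1: 595
2: _
3: 817 -> 784 -> 729
4: 939
5: 819
6: _
7: _
8: _
9: _
10: 670

1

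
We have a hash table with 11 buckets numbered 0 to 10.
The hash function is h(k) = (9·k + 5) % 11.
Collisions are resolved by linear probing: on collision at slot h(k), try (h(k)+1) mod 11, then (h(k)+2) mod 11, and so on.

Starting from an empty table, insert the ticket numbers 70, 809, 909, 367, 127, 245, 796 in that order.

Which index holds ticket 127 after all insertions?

70 hashes to 8; slot 8 is free => place at 8.
809 hashes to 4; slot 4 is free => place at 4.
909 hashes to 2; slot 2 is free => place at 2.
367 hashes to 8; 8 taken => place at 9.
127 hashes to 4; 4 taken => place at 5.
245 hashes to 10; slot 10 is free => place at 10.
796 hashes to 8; 8,9,10 taken => place at 0.
Table: [796, ∅, 909, ∅, 809, 127, ∅, ∅, 70, 367, 245]

5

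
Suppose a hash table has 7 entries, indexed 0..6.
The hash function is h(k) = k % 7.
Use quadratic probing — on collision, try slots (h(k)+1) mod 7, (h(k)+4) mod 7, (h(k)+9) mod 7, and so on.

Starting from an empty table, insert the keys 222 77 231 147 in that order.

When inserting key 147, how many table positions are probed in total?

222 hashes to 5; slot 5 is free → place at 5.
77 hashes to 0; slot 0 is free → place at 0.
231 hashes to 0; 0 taken → place at 1.
147 hashes to 0; 0,1 taken → place at 4.
Table: [77, 231, ∅, ∅, 147, 222, ∅]

3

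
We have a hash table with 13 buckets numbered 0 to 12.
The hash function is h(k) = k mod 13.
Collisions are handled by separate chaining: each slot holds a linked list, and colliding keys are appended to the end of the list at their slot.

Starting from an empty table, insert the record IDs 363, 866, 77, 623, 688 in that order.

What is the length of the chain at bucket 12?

363 -> bucket 12
866 -> bucket 8
77 -> bucket 12 (collision)
623 -> bucket 12 (collision)
688 -> bucket 12 (collision)
Final buckets:
0: .
1: .
2: .
3: .
4: .
5: .
6: .
7: .
8: 866
9: .
10: .
11: .
12: 363 -> 77 -> 623 -> 688

4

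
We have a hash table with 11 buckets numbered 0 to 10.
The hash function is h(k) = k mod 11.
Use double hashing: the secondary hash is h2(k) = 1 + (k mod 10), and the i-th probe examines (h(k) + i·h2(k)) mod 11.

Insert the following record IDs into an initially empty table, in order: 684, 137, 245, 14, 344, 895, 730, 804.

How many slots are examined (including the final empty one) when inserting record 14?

2

684 hashes to 2; slot 2 is free => place at 2.
137 hashes to 5; slot 5 is free => place at 5.
245 hashes to 3; slot 3 is free => place at 3.
14 hashes to 3, h2=5; 3 taken => place at 8.
344 hashes to 3, h2=5; 3,8,2 taken => place at 7.
895 hashes to 4; slot 4 is free => place at 4.
730 hashes to 4, h2=1; 4,5 taken => place at 6.
804 hashes to 1; slot 1 is free => place at 1.
Table: [., 804, 684, 245, 895, 137, 730, 344, 14, ., .]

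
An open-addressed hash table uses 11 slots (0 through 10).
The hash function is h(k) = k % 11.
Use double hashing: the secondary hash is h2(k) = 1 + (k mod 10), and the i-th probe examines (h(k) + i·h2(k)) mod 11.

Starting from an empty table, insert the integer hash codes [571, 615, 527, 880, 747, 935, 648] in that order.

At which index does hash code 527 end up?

7

571 hashes to 10; slot 10 is free => place at 10.
615 hashes to 10, h2=6; 10 taken => place at 5.
527 hashes to 10, h2=8; 10 taken => place at 7.
880 hashes to 0; slot 0 is free => place at 0.
747 hashes to 10, h2=8; 10,7 taken => place at 4.
935 hashes to 0, h2=6; 0 taken => place at 6.
648 hashes to 10, h2=9; 10 taken => place at 8.
Table: [880, ∅, ∅, ∅, 747, 615, 935, 527, 648, ∅, 571]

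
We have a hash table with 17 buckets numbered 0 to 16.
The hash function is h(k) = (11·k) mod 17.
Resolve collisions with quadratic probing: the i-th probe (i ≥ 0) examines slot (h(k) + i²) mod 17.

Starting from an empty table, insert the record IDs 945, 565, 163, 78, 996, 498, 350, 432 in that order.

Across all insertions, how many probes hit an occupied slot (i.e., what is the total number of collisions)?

945 hashes to 8; slot 8 is free => place at 8.
565 hashes to 10; slot 10 is free => place at 10.
163 hashes to 8; 8 taken => place at 9.
78 hashes to 8; 8,9 taken => place at 12.
996 hashes to 8; 8,9,12 taken => place at 0.
498 hashes to 4; slot 4 is free => place at 4.
350 hashes to 8; 8,9,12,0 taken => place at 7.
432 hashes to 9; 9,10 taken => place at 13.
Table: [996, ., ., ., 498, ., ., 350, 945, 163, 565, ., 78, 432, ., ., .]

12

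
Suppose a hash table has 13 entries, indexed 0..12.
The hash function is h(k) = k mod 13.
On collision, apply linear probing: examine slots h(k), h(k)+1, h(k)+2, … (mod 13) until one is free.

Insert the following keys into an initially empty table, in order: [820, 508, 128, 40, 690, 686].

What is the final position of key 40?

820 hashes to 1; slot 1 is free → place at 1.
508 hashes to 1; 1 taken → place at 2.
128 hashes to 11; slot 11 is free → place at 11.
40 hashes to 1; 1,2 taken → place at 3.
690 hashes to 1; 1,2,3 taken → place at 4.
686 hashes to 10; slot 10 is free → place at 10.
Table: [_, 820, 508, 40, 690, _, _, _, _, _, 686, 128, _]

3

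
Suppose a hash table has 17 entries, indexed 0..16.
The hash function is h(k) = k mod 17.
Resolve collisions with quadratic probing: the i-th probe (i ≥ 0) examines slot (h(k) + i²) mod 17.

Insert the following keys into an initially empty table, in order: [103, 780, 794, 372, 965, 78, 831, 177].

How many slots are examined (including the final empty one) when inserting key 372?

2

103 hashes to 1; slot 1 is free → place at 1.
780 hashes to 15; slot 15 is free → place at 15.
794 hashes to 12; slot 12 is free → place at 12.
372 hashes to 15; 15 taken → place at 16.
965 hashes to 13; slot 13 is free → place at 13.
78 hashes to 10; slot 10 is free → place at 10.
831 hashes to 15; 15,16 taken → place at 2.
177 hashes to 7; slot 7 is free → place at 7.
Table: [., 103, 831, ., ., ., ., 177, ., ., 78, ., 794, 965, ., 780, 372]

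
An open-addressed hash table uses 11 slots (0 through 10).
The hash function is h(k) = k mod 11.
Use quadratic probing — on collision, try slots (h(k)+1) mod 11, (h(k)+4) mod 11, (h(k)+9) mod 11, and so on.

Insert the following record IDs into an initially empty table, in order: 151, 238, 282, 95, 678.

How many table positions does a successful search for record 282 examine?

3

Insert 151: h=8, slot 8 empty => index 8.
Insert 238: h=7, slot 7 empty => index 7.
Insert 282: h=7, slots 7,8 occupied => index 0.
Insert 95: h=7, slots 7,8,0 occupied => index 5.
Insert 678: h=7, slots 7,8,0,5 occupied => index 1.
Table: [282, 678, ∅, ∅, ∅, 95, ∅, 238, 151, ∅, ∅]
Lookup 282: h=7, probe 7,8,0 → found at 0.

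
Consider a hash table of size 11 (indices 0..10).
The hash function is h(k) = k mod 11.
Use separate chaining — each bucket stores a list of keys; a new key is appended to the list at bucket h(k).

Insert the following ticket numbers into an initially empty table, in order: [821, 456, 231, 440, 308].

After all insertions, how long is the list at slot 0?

Insert 821: h=7, bucket 7 empty -> new chain.
Insert 456: h=5, bucket 5 empty -> new chain.
Insert 231: h=0, bucket 0 empty -> new chain.
Insert 440: h=0, bucket 0 nonempty -> append to chain.
Insert 308: h=0, bucket 0 nonempty -> append to chain.
Final buckets:
0: 231 -> 440 -> 308
1: ∅
2: ∅
3: ∅
4: ∅
5: 456
6: ∅
7: 821
8: ∅
9: ∅
10: ∅

3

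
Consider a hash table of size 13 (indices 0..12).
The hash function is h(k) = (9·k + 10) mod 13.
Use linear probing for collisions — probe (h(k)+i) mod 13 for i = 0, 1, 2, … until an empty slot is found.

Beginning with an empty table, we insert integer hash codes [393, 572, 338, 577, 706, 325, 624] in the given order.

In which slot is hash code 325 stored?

393: h=11 → slot 11
572: h=10 → slot 10
338: h=10, probe 10,11,12 → slot 12
577: h=3 → slot 3
706: h=7 → slot 7
325: h=10, probe 10,11,12,0 → slot 0
624: h=10, probe 10,11,12,0,1 → slot 1
Table: [325, 624, ., 577, ., ., ., 706, ., ., 572, 393, 338]

0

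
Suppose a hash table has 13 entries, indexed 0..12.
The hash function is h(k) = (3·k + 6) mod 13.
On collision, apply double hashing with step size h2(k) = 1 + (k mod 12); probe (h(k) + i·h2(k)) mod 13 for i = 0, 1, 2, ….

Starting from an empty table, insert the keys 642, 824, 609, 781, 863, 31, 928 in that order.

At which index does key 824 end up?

642 hashes to 8; slot 8 is free → place at 8.
824 hashes to 8, h2=9; 8 taken → place at 4.
609 hashes to 0; slot 0 is free → place at 0.
781 hashes to 9; slot 9 is free → place at 9.
863 hashes to 8, h2=12; 8 taken → place at 7.
31 hashes to 8, h2=8; 8 taken → place at 3.
928 hashes to 8, h2=5; 8,0 taken → place at 5.
Table: [609, -, -, 31, 824, 928, -, 863, 642, 781, -, -, -]

4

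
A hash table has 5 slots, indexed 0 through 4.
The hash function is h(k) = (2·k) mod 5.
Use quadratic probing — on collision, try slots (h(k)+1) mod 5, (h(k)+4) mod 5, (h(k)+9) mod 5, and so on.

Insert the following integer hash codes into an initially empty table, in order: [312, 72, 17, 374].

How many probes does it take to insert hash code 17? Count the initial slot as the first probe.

Insert 312: h=4, slot 4 empty => index 4.
Insert 72: h=4, slot 4 occupied => index 0.
Insert 17: h=4, slots 4,0 occupied => index 3.
Insert 374: h=3, slots 3,4 occupied => index 2.
Table: [72, —, 374, 17, 312]

3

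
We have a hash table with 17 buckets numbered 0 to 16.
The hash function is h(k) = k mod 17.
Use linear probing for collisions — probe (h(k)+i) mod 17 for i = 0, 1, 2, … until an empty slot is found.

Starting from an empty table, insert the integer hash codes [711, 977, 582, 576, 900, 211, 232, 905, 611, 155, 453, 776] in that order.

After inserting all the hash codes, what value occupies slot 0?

Insert 711: h=14, slot 14 empty -> index 14.
Insert 977: h=8, slot 8 empty -> index 8.
Insert 582: h=4, slot 4 empty -> index 4.
Insert 576: h=15, slot 15 empty -> index 15.
Insert 900: h=16, slot 16 empty -> index 16.
Insert 211: h=7, slot 7 empty -> index 7.
Insert 232: h=11, slot 11 empty -> index 11.
Insert 905: h=4, slot 4 occupied -> index 5.
Insert 611: h=16, slot 16 occupied -> index 0.
Insert 155: h=2, slot 2 empty -> index 2.
Insert 453: h=11, slot 11 occupied -> index 12.
Insert 776: h=11, slots 11,12 occupied -> index 13.
Table: [611, ∅, 155, ∅, 582, 905, ∅, 211, 977, ∅, ∅, 232, 453, 776, 711, 576, 900]

611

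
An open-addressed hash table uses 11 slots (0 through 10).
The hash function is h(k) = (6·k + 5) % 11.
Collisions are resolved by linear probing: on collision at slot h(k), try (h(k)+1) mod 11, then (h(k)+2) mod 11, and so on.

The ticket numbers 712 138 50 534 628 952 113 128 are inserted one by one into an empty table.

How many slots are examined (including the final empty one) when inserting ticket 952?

712: h=9 -> slot 9
138: h=8 -> slot 8
50: h=8, probe 8,9,10 -> slot 10
534: h=8, probe 8,9,10,0 -> slot 0
628: h=0, probe 0,1 -> slot 1
952: h=8, probe 8,9,10,0,1,2 -> slot 2
113: h=1, probe 1,2,3 -> slot 3
128: h=3, probe 3,4 -> slot 4
Table: [534, 628, 952, 113, 128, -, -, -, 138, 712, 50]

6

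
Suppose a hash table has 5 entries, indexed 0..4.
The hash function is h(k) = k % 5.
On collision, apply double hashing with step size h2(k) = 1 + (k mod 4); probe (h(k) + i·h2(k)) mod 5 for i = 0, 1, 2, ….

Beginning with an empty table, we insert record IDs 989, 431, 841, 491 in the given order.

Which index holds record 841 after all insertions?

3

989 hashes to 4; slot 4 is free => place at 4.
431 hashes to 1; slot 1 is free => place at 1.
841 hashes to 1, h2=2; 1 taken => place at 3.
491 hashes to 1, h2=4; 1 taken => place at 0.
Table: [491, 431, —, 841, 989]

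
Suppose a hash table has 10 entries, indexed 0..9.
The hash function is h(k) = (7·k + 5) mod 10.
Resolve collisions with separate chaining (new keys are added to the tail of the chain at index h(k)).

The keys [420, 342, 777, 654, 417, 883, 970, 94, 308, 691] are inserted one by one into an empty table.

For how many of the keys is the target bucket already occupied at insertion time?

3

Insert 420: h=5, bucket 5 empty → new chain.
Insert 342: h=9, bucket 9 empty → new chain.
Insert 777: h=4, bucket 4 empty → new chain.
Insert 654: h=3, bucket 3 empty → new chain.
Insert 417: h=4, bucket 4 nonempty → append to chain.
Insert 883: h=6, bucket 6 empty → new chain.
Insert 970: h=5, bucket 5 nonempty → append to chain.
Insert 94: h=3, bucket 3 nonempty → append to chain.
Insert 308: h=1, bucket 1 empty → new chain.
Insert 691: h=2, bucket 2 empty → new chain.
Final buckets:
0: -
1: 308
2: 691
3: 654 -> 94
4: 777 -> 417
5: 420 -> 970
6: 883
7: -
8: -
9: 342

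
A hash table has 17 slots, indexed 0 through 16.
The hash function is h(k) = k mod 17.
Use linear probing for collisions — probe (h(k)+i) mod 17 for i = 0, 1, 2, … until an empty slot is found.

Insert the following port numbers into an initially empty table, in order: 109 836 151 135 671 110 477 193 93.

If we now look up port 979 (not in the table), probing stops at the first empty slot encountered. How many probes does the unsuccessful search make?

109: h=7 -> slot 7
836: h=3 -> slot 3
151: h=15 -> slot 15
135: h=16 -> slot 16
671: h=8 -> slot 8
110: h=8, probe 8,9 -> slot 9
477: h=1 -> slot 1
193: h=6 -> slot 6
93: h=8, probe 8,9,10 -> slot 10
Table: [∅, 477, ∅, 836, ∅, ∅, 193, 109, 671, 110, 93, ∅, ∅, ∅, ∅, 151, 135]
Lookup 979: h=10, probe 10,11 → slot 11 empty, not found.

2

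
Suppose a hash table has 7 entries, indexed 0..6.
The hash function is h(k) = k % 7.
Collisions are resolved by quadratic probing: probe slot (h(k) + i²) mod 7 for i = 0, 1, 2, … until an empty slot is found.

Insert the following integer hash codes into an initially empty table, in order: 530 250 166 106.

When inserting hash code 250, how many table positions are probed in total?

530: h=5 → slot 5
250: h=5, probe 5,6 → slot 6
166: h=5, probe 5,6,2 → slot 2
106: h=1 → slot 1
Table: [_, 106, 166, _, _, 530, 250]

2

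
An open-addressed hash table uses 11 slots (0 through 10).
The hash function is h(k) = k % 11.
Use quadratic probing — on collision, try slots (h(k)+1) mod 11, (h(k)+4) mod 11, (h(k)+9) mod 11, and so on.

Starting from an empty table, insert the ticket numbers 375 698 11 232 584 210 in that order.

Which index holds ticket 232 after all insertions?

Insert 375: h=1, slot 1 empty → index 1.
Insert 698: h=5, slot 5 empty → index 5.
Insert 11: h=0, slot 0 empty → index 0.
Insert 232: h=1, slot 1 occupied → index 2.
Insert 584: h=1, slots 1,2,5 occupied → index 10.
Insert 210: h=1, slots 1,2,5,10 occupied → index 6.
Table: [11, 375, 232, -, -, 698, 210, -, -, -, 584]

2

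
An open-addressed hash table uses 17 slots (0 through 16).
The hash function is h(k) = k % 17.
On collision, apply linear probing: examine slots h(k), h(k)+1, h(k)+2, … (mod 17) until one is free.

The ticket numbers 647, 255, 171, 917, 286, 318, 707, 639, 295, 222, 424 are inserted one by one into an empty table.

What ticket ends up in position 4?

424

647: h=1 → slot 1
255: h=0 → slot 0
171: h=1, probe 1,2 → slot 2
917: h=16 → slot 16
286: h=14 → slot 14
318: h=12 → slot 12
707: h=10 → slot 10
639: h=10, probe 10,11 → slot 11
295: h=6 → slot 6
222: h=1, probe 1,2,3 → slot 3
424: h=16, probe 16,0,1,2,3,4 → slot 4
Table: [255, 647, 171, 222, 424, ∅, 295, ∅, ∅, ∅, 707, 639, 318, ∅, 286, ∅, 917]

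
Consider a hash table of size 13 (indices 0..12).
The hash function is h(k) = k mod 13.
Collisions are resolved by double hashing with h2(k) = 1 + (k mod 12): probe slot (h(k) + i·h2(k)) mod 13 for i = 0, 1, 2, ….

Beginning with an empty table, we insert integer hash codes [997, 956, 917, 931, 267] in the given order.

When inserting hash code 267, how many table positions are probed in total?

2

997: h=9 -> slot 9
956: h=7 -> slot 7
917: h=7, h2=6, probe 7,0 -> slot 0
931: h=8 -> slot 8
267: h=7, h2=4, probe 7,11 -> slot 11
Table: [917, ., ., ., ., ., ., 956, 931, 997, ., 267, .]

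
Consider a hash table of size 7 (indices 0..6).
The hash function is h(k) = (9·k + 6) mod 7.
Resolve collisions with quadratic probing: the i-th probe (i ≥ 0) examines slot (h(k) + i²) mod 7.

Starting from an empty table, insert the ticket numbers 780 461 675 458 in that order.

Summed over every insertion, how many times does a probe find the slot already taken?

3

Insert 780: h=5, slot 5 empty -> index 5.
Insert 461: h=4, slot 4 empty -> index 4.
Insert 675: h=5, slot 5 occupied -> index 6.
Insert 458: h=5, slots 5,6 occupied -> index 2.
Table: [., ., 458, ., 461, 780, 675]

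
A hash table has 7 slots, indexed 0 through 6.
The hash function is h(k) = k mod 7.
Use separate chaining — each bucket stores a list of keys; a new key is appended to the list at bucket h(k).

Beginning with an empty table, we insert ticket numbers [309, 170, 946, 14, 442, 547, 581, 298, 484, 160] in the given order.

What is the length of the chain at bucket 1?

5

Insert 309: h=1, bucket 1 empty -> new chain.
Insert 170: h=2, bucket 2 empty -> new chain.
Insert 946: h=1, bucket 1 nonempty -> append to chain.
Insert 14: h=0, bucket 0 empty -> new chain.
Insert 442: h=1, bucket 1 nonempty -> append to chain.
Insert 547: h=1, bucket 1 nonempty -> append to chain.
Insert 581: h=0, bucket 0 nonempty -> append to chain.
Insert 298: h=4, bucket 4 empty -> new chain.
Insert 484: h=1, bucket 1 nonempty -> append to chain.
Insert 160: h=6, bucket 6 empty -> new chain.
Final buckets:
0: 14 -> 581
1: 309 -> 946 -> 442 -> 547 -> 484
2: 170
3: ∅
4: 298
5: ∅
6: 160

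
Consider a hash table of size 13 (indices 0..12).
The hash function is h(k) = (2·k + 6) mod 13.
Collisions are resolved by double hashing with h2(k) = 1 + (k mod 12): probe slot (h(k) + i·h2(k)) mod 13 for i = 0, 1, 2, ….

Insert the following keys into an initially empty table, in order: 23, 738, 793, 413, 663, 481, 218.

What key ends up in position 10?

23 hashes to 0; slot 0 is free => place at 0.
738 hashes to 0, h2=7; 0 taken => place at 7.
793 hashes to 6; slot 6 is free => place at 6.
413 hashes to 0, h2=6; 0,6 taken => place at 12.
663 hashes to 6, h2=4; 6 taken => place at 10.
481 hashes to 6, h2=2; 6 taken => place at 8.
218 hashes to 0, h2=3; 0 taken => place at 3.
Table: [23, —, —, 218, —, —, 793, 738, 481, —, 663, —, 413]

663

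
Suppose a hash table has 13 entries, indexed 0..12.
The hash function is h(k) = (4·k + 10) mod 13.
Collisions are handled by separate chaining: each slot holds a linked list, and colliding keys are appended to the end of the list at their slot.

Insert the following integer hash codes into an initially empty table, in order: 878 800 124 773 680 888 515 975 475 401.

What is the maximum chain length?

4

878 -> bucket 12
800 -> bucket 12 (collision)
124 -> bucket 12 (collision)
773 -> bucket 8
680 -> bucket 0
888 -> bucket 0 (collision)
515 -> bucket 3
975 -> bucket 10
475 -> bucket 12 (collision)
401 -> bucket 2
Final buckets:
0: 680 -> 888
1: —
2: 401
3: 515
4: —
5: —
6: —
7: —
8: 773
9: —
10: 975
11: —
12: 878 -> 800 -> 124 -> 475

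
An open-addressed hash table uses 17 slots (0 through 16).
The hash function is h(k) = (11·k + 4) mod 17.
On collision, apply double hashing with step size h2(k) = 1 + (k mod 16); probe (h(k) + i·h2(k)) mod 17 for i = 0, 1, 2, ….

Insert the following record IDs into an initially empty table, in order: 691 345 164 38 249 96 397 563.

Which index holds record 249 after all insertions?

16

Insert 691: h=6, slot 6 empty -> index 6.
Insert 345: h=8, slot 8 empty -> index 8.
Insert 164: h=6, h2=5, slot 6 occupied -> index 11.
Insert 38: h=14, slot 14 empty -> index 14.
Insert 249: h=6, h2=10, slot 6 occupied -> index 16.
Insert 96: h=6, h2=1, slot 6 occupied -> index 7.
Insert 397: h=2, slot 2 empty -> index 2.
Insert 563: h=9, slot 9 empty -> index 9.
Table: [., ., 397, ., ., ., 691, 96, 345, 563, ., 164, ., ., 38, ., 249]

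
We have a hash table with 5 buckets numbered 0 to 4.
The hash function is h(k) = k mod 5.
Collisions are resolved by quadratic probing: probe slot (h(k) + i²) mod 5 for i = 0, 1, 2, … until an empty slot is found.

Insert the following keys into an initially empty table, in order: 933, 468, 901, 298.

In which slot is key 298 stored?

2

933: h=3 -> slot 3
468: h=3, probe 3,4 -> slot 4
901: h=1 -> slot 1
298: h=3, probe 3,4,2 -> slot 2
Table: [∅, 901, 298, 933, 468]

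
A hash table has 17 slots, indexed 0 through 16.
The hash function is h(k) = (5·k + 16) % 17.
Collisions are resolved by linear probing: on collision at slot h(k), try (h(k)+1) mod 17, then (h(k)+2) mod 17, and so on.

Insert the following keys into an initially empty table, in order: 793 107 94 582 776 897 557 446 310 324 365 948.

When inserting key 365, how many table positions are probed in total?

5

793 hashes to 3; slot 3 is free → place at 3.
107 hashes to 7; slot 7 is free → place at 7.
94 hashes to 10; slot 10 is free → place at 10.
582 hashes to 2; slot 2 is free → place at 2.
776 hashes to 3; 3 taken → place at 4.
897 hashes to 13; slot 13 is free → place at 13.
557 hashes to 13; 13 taken → place at 14.
446 hashes to 2; 2,3,4 taken → place at 5.
310 hashes to 2; 2,3,4,5 taken → place at 6.
324 hashes to 4; 4,5,6,7 taken → place at 8.
365 hashes to 5; 5,6,7,8 taken → place at 9.
948 hashes to 13; 13,14 taken → place at 15.
Table: [-, -, 582, 793, 776, 446, 310, 107, 324, 365, 94, -, -, 897, 557, 948, -]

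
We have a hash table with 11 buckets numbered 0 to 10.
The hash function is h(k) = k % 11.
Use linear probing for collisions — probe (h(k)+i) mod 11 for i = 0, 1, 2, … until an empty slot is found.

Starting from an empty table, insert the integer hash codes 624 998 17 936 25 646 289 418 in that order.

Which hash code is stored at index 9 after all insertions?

624: h=8 => slot 8
998: h=8, probe 8,9 => slot 9
17: h=6 => slot 6
936: h=1 => slot 1
25: h=3 => slot 3
646: h=8, probe 8,9,10 => slot 10
289: h=3, probe 3,4 => slot 4
418: h=0 => slot 0
Table: [418, 936, ., 25, 289, ., 17, ., 624, 998, 646]

998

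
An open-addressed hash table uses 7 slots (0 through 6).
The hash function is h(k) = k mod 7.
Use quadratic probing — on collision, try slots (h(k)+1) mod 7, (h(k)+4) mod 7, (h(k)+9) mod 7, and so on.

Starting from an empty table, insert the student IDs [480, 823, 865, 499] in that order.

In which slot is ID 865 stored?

1

Insert 480: h=4, slot 4 empty => index 4.
Insert 823: h=4, slot 4 occupied => index 5.
Insert 865: h=4, slots 4,5 occupied => index 1.
Insert 499: h=2, slot 2 empty => index 2.
Table: [_, 865, 499, _, 480, 823, _]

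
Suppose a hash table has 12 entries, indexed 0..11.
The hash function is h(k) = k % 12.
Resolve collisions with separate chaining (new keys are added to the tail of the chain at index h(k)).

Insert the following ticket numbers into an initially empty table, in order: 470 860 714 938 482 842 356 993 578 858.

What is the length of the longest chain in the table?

5

Insert 470: h=2, bucket 2 empty -> new chain.
Insert 860: h=8, bucket 8 empty -> new chain.
Insert 714: h=6, bucket 6 empty -> new chain.
Insert 938: h=2, bucket 2 nonempty -> append to chain.
Insert 482: h=2, bucket 2 nonempty -> append to chain.
Insert 842: h=2, bucket 2 nonempty -> append to chain.
Insert 356: h=8, bucket 8 nonempty -> append to chain.
Insert 993: h=9, bucket 9 empty -> new chain.
Insert 578: h=2, bucket 2 nonempty -> append to chain.
Insert 858: h=6, bucket 6 nonempty -> append to chain.
Final buckets:
0: -
1: -
2: 470 -> 938 -> 482 -> 842 -> 578
3: -
4: -
5: -
6: 714 -> 858
7: -
8: 860 -> 356
9: 993
10: -
11: -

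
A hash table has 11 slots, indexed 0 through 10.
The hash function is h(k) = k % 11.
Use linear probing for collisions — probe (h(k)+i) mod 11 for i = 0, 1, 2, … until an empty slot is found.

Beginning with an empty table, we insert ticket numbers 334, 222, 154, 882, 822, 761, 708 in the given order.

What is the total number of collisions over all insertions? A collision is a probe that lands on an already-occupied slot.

Insert 334: h=4, slot 4 empty → index 4.
Insert 222: h=2, slot 2 empty → index 2.
Insert 154: h=0, slot 0 empty → index 0.
Insert 882: h=2, slot 2 occupied → index 3.
Insert 822: h=8, slot 8 empty → index 8.
Insert 761: h=2, slots 2,3,4 occupied → index 5.
Insert 708: h=4, slots 4,5 occupied → index 6.
Table: [154, -, 222, 882, 334, 761, 708, -, 822, -, -]

6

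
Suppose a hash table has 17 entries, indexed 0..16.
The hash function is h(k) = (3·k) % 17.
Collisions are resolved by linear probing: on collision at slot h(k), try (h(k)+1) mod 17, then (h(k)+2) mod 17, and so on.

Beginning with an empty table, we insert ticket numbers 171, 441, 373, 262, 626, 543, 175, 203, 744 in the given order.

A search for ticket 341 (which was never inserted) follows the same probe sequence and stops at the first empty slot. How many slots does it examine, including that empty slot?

Insert 171: h=3, slot 3 empty => index 3.
Insert 441: h=14, slot 14 empty => index 14.
Insert 373: h=14, slot 14 occupied => index 15.
Insert 262: h=4, slot 4 empty => index 4.
Insert 626: h=8, slot 8 empty => index 8.
Insert 543: h=14, slots 14,15 occupied => index 16.
Insert 175: h=15, slots 15,16 occupied => index 0.
Insert 203: h=14, slots 14,15,16,0 occupied => index 1.
Insert 744: h=5, slot 5 empty => index 5.
Table: [175, 203, _, 171, 262, 744, _, _, 626, _, _, _, _, _, 441, 373, 543]
Lookup 341: h=3, probe 3,4,5,6 → slot 6 empty, not found.

4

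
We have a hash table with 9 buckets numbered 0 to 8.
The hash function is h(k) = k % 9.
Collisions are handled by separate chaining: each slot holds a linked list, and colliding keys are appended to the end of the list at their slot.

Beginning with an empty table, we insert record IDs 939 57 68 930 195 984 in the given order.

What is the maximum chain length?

939 -> bucket 3
57 -> bucket 3 (collision)
68 -> bucket 5
930 -> bucket 3 (collision)
195 -> bucket 6
984 -> bucket 3 (collision)
Final buckets:
0: ∅
1: ∅
2: ∅
3: 939 -> 57 -> 930 -> 984
4: ∅
5: 68
6: 195
7: ∅
8: ∅

4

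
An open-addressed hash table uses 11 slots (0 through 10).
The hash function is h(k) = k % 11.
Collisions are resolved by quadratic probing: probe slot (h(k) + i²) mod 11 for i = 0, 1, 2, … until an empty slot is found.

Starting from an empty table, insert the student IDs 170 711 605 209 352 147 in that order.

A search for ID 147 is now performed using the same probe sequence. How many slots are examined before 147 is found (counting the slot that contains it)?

3

170 hashes to 5; slot 5 is free → place at 5.
711 hashes to 7; slot 7 is free → place at 7.
605 hashes to 0; slot 0 is free → place at 0.
209 hashes to 0; 0 taken → place at 1.
352 hashes to 0; 0,1 taken → place at 4.
147 hashes to 4; 4,5 taken → place at 8.
Table: [605, 209, ., ., 352, 170, ., 711, 147, ., .]
Lookup 147: h=4, probe 4,5,8 → found at 8.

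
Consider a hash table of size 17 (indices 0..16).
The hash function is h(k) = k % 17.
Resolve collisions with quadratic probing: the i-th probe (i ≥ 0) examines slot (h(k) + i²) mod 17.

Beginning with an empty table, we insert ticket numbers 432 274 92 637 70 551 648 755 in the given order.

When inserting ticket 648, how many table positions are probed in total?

3

432: h=7 → slot 7
274: h=2 → slot 2
92: h=7, probe 7,8 → slot 8
637: h=8, probe 8,9 → slot 9
70: h=2, probe 2,3 → slot 3
551: h=7, probe 7,8,11 → slot 11
648: h=2, probe 2,3,6 → slot 6
755: h=7, probe 7,8,11,16 → slot 16
Table: [_, _, 274, 70, _, _, 648, 432, 92, 637, _, 551, _, _, _, _, 755]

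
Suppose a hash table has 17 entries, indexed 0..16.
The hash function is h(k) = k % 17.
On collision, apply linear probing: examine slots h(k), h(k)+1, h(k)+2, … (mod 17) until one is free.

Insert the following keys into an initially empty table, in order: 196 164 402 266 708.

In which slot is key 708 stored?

Insert 196: h=9, slot 9 empty → index 9.
Insert 164: h=11, slot 11 empty → index 11.
Insert 402: h=11, slot 11 occupied → index 12.
Insert 266: h=11, slots 11,12 occupied → index 13.
Insert 708: h=11, slots 11,12,13 occupied → index 14.
Table: [_, _, _, _, _, _, _, _, _, 196, _, 164, 402, 266, 708, _, _]

14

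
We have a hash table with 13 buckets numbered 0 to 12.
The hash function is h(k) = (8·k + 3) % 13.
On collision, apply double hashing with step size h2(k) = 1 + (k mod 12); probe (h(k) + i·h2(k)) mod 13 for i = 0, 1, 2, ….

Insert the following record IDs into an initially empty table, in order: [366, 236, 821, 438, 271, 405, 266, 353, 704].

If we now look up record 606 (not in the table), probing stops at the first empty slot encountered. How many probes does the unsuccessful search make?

2

366 hashes to 6; slot 6 is free => place at 6.
236 hashes to 6, h2=9; 6 taken => place at 2.
821 hashes to 6, h2=6; 6 taken => place at 12.
438 hashes to 10; slot 10 is free => place at 10.
271 hashes to 0; slot 0 is free => place at 0.
405 hashes to 6, h2=10; 6 taken => place at 3.
266 hashes to 12, h2=3; 12,2 taken => place at 5.
353 hashes to 6, h2=6; 6,12,5 taken => place at 11.
704 hashes to 6, h2=9; 6,2,11 taken => place at 7.
Table: [271, —, 236, 405, —, 266, 366, 704, —, —, 438, 353, 821]
Lookup 606: h=2, h2=7, probe 2,9 → slot 9 empty, not found.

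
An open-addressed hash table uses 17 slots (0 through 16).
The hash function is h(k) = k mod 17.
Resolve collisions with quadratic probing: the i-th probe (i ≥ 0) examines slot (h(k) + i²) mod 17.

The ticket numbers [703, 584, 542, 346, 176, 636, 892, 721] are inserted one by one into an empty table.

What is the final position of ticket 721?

11

Insert 703: h=6, slot 6 empty => index 6.
Insert 584: h=6, slot 6 occupied => index 7.
Insert 542: h=15, slot 15 empty => index 15.
Insert 346: h=6, slots 6,7 occupied => index 10.
Insert 176: h=6, slots 6,7,10,15 occupied => index 5.
Insert 636: h=7, slot 7 occupied => index 8.
Insert 892: h=8, slot 8 occupied => index 9.
Insert 721: h=7, slots 7,8 occupied => index 11.
Table: [., ., ., ., ., 176, 703, 584, 636, 892, 346, 721, ., ., ., 542, .]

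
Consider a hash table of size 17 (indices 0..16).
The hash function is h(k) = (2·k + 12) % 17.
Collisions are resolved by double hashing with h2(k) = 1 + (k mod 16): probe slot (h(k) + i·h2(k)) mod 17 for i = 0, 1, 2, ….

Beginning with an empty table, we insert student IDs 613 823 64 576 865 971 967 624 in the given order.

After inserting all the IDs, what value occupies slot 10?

865

613 hashes to 14; slot 14 is free → place at 14.
823 hashes to 9; slot 9 is free → place at 9.
64 hashes to 4; slot 4 is free → place at 4.
576 hashes to 8; slot 8 is free → place at 8.
865 hashes to 8, h2=2; 8 taken → place at 10.
971 hashes to 16; slot 16 is free → place at 16.
967 hashes to 8, h2=8; 8,16 taken → place at 7.
624 hashes to 2; slot 2 is free → place at 2.
Table: [_, _, 624, _, 64, _, _, 967, 576, 823, 865, _, _, _, 613, _, 971]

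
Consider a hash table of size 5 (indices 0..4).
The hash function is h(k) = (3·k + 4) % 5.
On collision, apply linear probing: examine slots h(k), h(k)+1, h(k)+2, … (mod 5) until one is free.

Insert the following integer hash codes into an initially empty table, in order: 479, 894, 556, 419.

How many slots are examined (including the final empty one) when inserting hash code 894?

Insert 479: h=1, slot 1 empty -> index 1.
Insert 894: h=1, slot 1 occupied -> index 2.
Insert 556: h=2, slot 2 occupied -> index 3.
Insert 419: h=1, slots 1,2,3 occupied -> index 4.
Table: [∅, 479, 894, 556, 419]

2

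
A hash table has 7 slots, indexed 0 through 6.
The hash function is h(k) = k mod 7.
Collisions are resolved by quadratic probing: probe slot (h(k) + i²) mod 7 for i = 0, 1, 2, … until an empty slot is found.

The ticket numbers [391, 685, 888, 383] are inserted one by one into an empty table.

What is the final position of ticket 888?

391: h=6 => slot 6
685: h=6, probe 6,0 => slot 0
888: h=6, probe 6,0,3 => slot 3
383: h=5 => slot 5
Table: [685, ∅, ∅, 888, ∅, 383, 391]

3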